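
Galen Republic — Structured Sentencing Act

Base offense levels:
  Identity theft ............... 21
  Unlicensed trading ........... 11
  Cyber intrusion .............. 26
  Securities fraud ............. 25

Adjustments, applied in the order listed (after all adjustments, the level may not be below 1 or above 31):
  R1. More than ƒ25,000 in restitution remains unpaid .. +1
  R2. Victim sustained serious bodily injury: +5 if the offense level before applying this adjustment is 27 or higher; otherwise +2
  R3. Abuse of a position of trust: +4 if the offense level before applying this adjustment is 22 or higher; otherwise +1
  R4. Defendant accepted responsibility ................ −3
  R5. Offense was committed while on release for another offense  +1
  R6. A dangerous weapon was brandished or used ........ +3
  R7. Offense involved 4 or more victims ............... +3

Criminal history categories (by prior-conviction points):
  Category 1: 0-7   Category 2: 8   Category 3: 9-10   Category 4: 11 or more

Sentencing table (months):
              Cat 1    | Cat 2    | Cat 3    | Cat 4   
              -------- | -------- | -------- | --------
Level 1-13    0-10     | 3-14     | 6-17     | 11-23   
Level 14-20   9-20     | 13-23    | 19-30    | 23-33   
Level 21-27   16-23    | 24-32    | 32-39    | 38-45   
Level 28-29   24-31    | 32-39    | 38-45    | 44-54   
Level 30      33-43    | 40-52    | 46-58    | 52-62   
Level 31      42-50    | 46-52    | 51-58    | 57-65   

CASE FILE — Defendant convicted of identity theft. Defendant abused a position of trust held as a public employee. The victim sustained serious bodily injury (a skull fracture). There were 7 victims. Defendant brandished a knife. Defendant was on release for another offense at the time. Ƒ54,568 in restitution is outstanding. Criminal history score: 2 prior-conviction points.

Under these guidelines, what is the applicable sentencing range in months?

42-50 months

Base offense level for identity theft: 21.
R1 applies: 21 + 1 = 22.
R2 applies (level before this adjustment is 22 < 27, so +2): 22 + 2 = 24.
R3 applies (level before this adjustment is 24 ≥ 22, so +4): 24 + 4 = 28.
R5 applies: 28 + 1 = 29.
R6 applies: 29 + 3 = 32.
R7 applies: 32 + 3 = 35.
Level 35 exceeds the maximum of 31; capped at 31.
Final offense level: 31.
Criminal history: 2 prior points → Category 1 (0-7).
Level 31 falls in the 31 band.
Grid: Level 31 × Category 1 = 42-50 months.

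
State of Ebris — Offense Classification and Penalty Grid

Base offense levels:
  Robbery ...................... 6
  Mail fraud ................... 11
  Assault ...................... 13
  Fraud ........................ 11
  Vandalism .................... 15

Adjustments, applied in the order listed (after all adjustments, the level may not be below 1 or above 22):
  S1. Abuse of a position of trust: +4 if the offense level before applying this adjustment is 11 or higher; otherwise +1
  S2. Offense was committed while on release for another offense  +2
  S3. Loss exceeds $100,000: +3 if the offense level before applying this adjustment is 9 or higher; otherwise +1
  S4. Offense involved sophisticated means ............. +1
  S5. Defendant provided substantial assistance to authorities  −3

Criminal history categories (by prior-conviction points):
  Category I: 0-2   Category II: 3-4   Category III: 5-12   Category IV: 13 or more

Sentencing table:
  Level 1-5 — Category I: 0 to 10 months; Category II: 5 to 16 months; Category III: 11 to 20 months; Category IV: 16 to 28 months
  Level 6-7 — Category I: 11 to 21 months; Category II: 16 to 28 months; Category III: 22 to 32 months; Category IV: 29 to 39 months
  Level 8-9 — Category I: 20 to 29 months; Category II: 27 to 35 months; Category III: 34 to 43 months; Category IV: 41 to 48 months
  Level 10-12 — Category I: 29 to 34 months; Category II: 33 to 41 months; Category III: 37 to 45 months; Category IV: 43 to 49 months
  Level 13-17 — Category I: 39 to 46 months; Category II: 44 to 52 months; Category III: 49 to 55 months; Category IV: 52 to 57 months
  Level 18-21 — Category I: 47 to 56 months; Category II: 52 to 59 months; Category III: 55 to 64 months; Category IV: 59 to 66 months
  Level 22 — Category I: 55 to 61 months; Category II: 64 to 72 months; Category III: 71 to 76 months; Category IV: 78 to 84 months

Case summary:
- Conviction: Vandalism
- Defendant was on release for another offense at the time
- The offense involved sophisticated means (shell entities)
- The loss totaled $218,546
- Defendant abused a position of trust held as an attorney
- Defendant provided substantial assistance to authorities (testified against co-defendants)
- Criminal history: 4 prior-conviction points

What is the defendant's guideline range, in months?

Base offense level for vandalism: 15.
S1 applies (level before this adjustment is 15 ≥ 11, so +4): 15 + 4 = 19.
S2 applies: 19 + 2 = 21.
S3 applies (level before this adjustment is 21 ≥ 9, so +3): 21 + 3 = 24.
S4 applies: 24 + 1 = 25.
S5 applies: 25 − 3 = 22.
Final offense level: 22.
Criminal history: 4 prior points → Category II (3-4).
Level 22 falls in the 22 band.
Grid: Level 22 × Category II = 64-72 months.

64-72 months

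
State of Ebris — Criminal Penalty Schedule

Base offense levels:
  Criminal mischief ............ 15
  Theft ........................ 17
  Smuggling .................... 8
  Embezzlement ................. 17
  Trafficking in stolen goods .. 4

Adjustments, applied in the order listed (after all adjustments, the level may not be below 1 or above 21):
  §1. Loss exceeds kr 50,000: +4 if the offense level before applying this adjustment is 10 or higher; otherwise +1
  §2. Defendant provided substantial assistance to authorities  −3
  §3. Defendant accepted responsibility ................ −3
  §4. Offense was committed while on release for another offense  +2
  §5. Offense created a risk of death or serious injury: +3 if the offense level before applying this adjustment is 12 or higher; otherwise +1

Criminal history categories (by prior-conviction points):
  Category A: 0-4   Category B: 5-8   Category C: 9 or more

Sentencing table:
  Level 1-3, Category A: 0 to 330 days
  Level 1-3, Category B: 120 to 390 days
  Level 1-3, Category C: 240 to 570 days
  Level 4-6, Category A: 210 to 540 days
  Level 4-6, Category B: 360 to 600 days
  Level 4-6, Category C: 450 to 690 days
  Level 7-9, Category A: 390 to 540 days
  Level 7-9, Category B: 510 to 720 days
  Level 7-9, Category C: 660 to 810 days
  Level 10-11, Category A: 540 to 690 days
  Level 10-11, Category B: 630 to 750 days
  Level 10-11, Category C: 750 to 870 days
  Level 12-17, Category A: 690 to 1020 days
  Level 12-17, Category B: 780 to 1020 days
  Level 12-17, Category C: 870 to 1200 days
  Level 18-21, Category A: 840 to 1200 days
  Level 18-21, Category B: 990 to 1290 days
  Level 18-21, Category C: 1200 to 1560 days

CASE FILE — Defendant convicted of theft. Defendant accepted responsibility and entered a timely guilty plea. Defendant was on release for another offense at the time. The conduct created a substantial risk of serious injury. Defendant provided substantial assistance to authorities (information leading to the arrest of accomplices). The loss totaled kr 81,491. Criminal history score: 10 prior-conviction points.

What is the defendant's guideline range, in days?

1200-1560 days

Base offense level for theft: 17.
§1 applies (level before this adjustment is 17 ≥ 10, so +4): 17 + 4 = 21.
§2 applies: 21 − 3 = 18.
§3 applies: 18 − 3 = 15.
§4 applies: 15 + 2 = 17.
§5 applies (level before this adjustment is 17 ≥ 12, so +3): 17 + 3 = 20.
Final offense level: 20.
Criminal history: 10 prior points → Category C (9+).
Level 20 falls in the 18-21 band.
Grid: Level 18-21 × Category C = 1200-1560 days.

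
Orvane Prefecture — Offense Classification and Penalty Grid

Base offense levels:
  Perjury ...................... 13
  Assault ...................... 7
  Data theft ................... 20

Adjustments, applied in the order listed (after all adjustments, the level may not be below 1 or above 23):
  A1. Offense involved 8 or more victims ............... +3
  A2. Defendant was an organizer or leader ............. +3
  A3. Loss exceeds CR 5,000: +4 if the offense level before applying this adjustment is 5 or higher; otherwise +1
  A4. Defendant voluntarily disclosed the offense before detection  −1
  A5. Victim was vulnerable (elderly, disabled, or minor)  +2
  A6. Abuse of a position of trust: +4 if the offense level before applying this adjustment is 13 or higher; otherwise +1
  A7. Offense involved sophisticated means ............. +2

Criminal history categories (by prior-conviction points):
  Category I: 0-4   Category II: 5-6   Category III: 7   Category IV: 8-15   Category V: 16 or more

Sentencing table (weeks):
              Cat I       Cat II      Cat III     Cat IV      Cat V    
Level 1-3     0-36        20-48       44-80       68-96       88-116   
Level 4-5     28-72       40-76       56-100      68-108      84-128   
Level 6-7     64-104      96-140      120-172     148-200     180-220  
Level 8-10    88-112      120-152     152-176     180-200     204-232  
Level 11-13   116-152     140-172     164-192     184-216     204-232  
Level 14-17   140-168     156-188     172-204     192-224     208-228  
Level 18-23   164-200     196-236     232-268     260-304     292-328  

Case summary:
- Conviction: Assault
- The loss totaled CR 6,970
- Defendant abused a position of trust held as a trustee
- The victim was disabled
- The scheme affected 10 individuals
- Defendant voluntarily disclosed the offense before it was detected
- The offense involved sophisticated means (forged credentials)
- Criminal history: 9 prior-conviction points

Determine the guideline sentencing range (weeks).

Base offense level for assault: 7.
A1 applies: 7 + 3 = 10.
A2 does not apply.
A3 applies (level before this adjustment is 10 ≥ 5, so +4): 10 + 4 = 14.
A4 applies: 14 − 1 = 13.
A5 applies: 13 + 2 = 15.
A6 applies (level before this adjustment is 15 ≥ 13, so +4): 15 + 4 = 19.
A7 applies: 19 + 2 = 21.
Final offense level: 21.
Criminal history: 9 prior points → Category IV (8-15).
Level 21 falls in the 18-23 band.
Grid: Level 18-23 × Category IV = 260-304 weeks.

260-304 weeks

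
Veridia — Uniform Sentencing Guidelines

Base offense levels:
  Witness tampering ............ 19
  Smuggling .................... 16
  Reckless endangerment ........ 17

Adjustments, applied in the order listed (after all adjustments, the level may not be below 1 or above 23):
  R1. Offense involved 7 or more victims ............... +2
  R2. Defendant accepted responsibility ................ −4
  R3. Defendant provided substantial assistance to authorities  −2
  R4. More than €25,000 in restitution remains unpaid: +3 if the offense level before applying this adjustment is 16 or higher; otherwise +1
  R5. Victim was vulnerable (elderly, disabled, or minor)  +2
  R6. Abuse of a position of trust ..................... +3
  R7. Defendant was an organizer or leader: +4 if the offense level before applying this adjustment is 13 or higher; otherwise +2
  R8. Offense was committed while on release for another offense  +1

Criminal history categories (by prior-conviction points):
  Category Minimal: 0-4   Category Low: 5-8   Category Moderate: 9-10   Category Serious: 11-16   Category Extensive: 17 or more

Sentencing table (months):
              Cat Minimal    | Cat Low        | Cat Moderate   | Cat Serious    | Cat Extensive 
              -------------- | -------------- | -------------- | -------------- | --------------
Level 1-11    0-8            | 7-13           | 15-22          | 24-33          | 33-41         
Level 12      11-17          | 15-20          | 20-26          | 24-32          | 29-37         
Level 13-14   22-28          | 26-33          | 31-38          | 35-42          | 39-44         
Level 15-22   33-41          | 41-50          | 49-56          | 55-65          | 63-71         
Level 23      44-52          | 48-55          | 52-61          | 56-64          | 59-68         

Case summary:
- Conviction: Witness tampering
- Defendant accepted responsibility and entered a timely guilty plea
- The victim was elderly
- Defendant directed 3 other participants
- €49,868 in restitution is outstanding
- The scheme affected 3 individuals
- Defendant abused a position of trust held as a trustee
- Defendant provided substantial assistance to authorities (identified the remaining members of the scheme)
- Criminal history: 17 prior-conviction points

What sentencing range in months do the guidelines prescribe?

59-68 months

Base offense level for witness tampering: 19.
R2 applies: 19 − 4 = 15.
R3 applies: 15 − 2 = 13.
R4 applies (level before this adjustment is 13 < 16, so +1): 13 + 1 = 14.
R5 applies: 14 + 2 = 16.
R6 applies: 16 + 3 = 19.
R7 applies (level before this adjustment is 19 ≥ 13, so +4): 19 + 4 = 23.
R8 does not apply.
Final offense level: 23.
Criminal history: 17 prior points → Category Extensive (17+).
Level 23 falls in the 23 band.
Grid: Level 23 × Category Extensive = 59-68 months.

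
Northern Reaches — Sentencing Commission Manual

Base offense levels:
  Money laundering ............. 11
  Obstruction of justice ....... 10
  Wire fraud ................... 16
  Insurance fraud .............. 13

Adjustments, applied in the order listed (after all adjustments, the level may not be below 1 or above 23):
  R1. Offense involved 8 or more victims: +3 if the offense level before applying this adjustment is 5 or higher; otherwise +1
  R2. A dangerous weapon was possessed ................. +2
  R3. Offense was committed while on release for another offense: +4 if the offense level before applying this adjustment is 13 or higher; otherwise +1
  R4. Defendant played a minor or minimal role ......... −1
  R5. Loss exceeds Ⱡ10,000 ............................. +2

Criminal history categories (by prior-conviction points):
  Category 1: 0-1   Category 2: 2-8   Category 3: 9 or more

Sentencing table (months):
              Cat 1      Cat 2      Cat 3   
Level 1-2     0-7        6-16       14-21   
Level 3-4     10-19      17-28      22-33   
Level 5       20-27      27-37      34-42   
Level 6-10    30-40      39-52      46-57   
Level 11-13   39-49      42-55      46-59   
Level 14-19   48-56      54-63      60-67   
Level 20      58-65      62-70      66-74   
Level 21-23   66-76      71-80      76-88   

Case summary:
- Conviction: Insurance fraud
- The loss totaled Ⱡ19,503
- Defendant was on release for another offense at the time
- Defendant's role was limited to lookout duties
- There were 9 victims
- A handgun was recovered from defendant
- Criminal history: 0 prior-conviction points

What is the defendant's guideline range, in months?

Base offense level for insurance fraud: 13.
R1 applies (level before this adjustment is 13 ≥ 5, so +3): 13 + 3 = 16.
R2 applies: 16 + 2 = 18.
R3 applies (level before this adjustment is 18 ≥ 13, so +4): 18 + 4 = 22.
R4 applies: 22 − 1 = 21.
R5 applies: 21 + 2 = 23.
Final offense level: 23.
Criminal history: 0 prior points → Category 1 (0-1).
Level 23 falls in the 21-23 band.
Grid: Level 21-23 × Category 1 = 66-76 months.

66-76 months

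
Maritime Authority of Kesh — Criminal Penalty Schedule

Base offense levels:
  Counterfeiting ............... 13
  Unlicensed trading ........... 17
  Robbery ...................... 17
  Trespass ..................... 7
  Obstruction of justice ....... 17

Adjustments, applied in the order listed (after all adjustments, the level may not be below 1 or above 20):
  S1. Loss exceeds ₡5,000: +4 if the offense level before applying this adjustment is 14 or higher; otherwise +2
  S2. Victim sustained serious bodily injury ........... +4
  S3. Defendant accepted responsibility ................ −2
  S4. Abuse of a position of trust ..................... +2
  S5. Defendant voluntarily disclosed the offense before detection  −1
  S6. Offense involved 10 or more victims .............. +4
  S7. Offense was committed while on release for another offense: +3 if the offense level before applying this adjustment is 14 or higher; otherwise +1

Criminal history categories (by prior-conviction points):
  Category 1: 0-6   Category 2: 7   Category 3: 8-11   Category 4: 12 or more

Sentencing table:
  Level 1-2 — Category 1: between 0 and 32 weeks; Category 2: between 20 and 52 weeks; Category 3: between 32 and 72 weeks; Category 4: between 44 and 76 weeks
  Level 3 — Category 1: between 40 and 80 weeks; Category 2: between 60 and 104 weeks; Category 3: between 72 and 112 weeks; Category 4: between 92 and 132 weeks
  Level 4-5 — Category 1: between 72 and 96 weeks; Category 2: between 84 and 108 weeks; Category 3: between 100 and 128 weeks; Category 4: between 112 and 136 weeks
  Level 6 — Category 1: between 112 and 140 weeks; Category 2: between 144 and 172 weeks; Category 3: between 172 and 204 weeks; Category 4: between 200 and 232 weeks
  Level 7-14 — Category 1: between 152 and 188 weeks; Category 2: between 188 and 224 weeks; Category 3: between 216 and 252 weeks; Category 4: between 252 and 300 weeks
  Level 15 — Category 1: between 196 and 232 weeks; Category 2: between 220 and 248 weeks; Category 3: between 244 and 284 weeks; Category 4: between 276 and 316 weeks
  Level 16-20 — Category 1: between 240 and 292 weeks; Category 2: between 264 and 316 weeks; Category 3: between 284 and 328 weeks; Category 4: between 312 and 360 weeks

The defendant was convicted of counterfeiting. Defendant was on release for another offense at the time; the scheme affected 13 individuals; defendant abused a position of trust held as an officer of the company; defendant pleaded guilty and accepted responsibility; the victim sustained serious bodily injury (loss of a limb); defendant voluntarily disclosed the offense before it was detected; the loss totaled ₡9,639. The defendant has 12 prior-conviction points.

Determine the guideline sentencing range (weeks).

Base offense level for counterfeiting: 13.
S1 applies (level before this adjustment is 13 < 14, so +2): 13 + 2 = 15.
S2 applies: 15 + 4 = 19.
S3 applies: 19 − 2 = 17.
S4 applies: 17 + 2 = 19.
S5 applies: 19 − 1 = 18.
S6 applies: 18 + 4 = 22.
S7 applies (level before this adjustment is 22 ≥ 14, so +3): 22 + 3 = 25.
Level 25 exceeds the maximum of 20; capped at 20.
Final offense level: 20.
Criminal history: 12 prior points → Category 4 (12+).
Level 20 falls in the 16-20 band.
Grid: Level 16-20 × Category 4 = 312-360 weeks.

312-360 weeks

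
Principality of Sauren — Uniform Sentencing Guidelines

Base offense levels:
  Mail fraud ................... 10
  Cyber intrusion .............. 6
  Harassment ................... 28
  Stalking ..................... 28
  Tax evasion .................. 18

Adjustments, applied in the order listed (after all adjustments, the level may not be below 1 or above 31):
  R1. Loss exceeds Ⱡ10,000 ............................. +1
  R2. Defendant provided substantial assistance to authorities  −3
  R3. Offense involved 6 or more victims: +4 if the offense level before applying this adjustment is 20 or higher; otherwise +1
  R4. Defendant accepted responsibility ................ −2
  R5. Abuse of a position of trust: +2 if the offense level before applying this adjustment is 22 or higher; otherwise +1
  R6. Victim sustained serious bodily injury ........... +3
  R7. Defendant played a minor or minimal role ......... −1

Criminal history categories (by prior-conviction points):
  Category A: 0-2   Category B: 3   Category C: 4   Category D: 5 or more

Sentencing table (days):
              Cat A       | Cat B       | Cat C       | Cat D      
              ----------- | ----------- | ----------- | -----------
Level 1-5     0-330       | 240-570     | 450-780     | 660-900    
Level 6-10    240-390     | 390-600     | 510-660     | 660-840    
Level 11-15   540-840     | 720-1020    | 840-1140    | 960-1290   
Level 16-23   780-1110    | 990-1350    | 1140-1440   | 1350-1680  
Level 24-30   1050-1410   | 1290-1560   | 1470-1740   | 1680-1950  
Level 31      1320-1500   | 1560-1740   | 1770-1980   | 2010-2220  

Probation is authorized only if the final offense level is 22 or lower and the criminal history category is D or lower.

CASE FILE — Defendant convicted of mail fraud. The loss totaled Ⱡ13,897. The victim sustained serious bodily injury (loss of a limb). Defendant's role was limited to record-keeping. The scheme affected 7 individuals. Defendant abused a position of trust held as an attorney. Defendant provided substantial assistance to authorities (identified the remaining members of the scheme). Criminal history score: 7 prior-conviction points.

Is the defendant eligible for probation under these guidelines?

Base offense level for mail fraud: 10.
R1 applies: 10 + 1 = 11.
R2 applies: 11 − 3 = 8.
R3 applies (level before this adjustment is 8 < 20, so +1): 8 + 1 = 9.
R5 applies (level before this adjustment is 9 < 22, so +1): 9 + 1 = 10.
R6 applies: 10 + 3 = 13.
R7 applies: 13 − 1 = 12.
Final offense level: 12.
Criminal history: 7 prior points → Category D (5+).
Level 12 falls in the 11-15 band.
Grid: Level 11-15 × Category D = 960-1290 days.
Probation check: level 12 ≤ 22 and category D ≤ D → eligible.

Yes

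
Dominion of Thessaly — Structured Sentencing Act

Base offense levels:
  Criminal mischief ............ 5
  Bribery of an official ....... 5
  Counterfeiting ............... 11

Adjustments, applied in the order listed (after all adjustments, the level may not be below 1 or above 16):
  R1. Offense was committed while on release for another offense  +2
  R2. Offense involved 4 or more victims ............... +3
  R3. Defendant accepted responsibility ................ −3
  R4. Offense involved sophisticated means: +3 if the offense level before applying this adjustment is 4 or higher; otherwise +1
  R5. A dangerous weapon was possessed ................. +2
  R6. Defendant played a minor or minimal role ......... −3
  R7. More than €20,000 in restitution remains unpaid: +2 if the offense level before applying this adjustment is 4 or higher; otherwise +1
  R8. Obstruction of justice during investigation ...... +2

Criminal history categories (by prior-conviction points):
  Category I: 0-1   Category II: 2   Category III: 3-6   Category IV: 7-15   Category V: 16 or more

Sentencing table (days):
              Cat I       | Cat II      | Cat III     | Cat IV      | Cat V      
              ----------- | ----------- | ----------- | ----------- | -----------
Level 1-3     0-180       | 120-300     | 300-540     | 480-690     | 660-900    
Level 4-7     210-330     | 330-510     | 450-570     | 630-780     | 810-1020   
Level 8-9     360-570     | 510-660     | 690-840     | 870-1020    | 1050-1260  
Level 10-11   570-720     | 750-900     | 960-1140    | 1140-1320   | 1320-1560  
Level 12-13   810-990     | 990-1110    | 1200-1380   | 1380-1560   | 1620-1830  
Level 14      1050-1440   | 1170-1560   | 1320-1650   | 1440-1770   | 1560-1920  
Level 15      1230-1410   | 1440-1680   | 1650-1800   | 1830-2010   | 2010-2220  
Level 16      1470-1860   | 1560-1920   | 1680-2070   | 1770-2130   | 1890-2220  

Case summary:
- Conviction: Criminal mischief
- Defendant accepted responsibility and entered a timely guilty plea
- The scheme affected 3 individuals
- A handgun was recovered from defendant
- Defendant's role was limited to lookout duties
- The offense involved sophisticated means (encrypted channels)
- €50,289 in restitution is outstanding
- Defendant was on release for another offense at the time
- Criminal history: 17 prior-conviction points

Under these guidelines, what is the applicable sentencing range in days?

Base offense level for criminal mischief: 5.
R1 applies: 5 + 2 = 7.
R2 does not apply.
R3 applies: 7 − 3 = 4.
R4 applies (level before this adjustment is 4 ≥ 4, so +3): 4 + 3 = 7.
R5 applies: 7 + 2 = 9.
R6 applies: 9 − 3 = 6.
R7 applies (level before this adjustment is 6 ≥ 4, so +2): 6 + 2 = 8.
R8 does not apply.
Final offense level: 8.
Criminal history: 17 prior points → Category V (16+).
Level 8 falls in the 8-9 band.
Grid: Level 8-9 × Category V = 1050-1260 days.

1050-1260 days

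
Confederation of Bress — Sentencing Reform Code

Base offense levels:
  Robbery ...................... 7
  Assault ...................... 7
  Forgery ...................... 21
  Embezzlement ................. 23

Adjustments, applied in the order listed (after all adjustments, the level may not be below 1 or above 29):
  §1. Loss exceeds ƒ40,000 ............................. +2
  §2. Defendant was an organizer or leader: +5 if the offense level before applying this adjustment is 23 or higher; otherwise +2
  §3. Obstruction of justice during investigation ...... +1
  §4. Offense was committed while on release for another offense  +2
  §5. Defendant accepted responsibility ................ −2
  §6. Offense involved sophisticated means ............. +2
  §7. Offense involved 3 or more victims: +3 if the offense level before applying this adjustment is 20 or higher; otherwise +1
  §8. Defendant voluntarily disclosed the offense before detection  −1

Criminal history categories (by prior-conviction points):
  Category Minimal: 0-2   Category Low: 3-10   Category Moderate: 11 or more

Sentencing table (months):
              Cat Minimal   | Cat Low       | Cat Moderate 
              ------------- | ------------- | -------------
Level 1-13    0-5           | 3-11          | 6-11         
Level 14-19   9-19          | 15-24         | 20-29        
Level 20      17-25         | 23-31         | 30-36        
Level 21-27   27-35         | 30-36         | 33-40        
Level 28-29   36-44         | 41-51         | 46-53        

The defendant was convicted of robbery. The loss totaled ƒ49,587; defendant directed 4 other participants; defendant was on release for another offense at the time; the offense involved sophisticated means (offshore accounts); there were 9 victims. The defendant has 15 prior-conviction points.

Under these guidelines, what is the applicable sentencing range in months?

20-29 months

Base offense level for robbery: 7.
§1 applies: 7 + 2 = 9.
§2 applies (level before this adjustment is 9 < 23, so +2): 9 + 2 = 11.
§4 applies: 11 + 2 = 13.
§5 does not apply.
§6 applies: 13 + 2 = 15.
§7 applies (level before this adjustment is 15 < 20, so +1): 15 + 1 = 16.
§8 does not apply.
Final offense level: 16.
Criminal history: 15 prior points → Category Moderate (11+).
Level 16 falls in the 14-19 band.
Grid: Level 14-19 × Category Moderate = 20-29 months.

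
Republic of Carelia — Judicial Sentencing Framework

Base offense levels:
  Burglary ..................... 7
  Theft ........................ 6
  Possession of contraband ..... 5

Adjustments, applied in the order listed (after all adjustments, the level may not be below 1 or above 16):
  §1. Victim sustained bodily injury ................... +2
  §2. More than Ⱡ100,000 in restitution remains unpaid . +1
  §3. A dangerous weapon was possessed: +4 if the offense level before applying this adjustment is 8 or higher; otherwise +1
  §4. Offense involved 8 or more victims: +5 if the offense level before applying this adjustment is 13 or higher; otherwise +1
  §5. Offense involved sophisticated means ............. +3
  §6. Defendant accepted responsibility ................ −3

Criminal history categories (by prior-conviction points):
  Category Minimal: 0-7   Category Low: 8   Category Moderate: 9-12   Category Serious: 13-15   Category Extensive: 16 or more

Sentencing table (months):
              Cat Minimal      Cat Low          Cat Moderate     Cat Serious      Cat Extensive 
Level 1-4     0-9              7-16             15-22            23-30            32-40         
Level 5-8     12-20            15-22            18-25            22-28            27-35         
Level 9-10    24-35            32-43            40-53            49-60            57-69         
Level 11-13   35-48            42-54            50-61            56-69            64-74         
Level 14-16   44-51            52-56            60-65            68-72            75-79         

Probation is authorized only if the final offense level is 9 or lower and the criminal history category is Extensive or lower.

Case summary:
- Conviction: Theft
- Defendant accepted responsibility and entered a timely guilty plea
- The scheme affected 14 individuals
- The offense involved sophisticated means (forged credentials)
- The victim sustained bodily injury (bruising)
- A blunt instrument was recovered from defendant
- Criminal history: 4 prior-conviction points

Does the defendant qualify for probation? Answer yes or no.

Base offense level for theft: 6.
§1 applies: 6 + 2 = 8.
§3 applies (level before this adjustment is 8 ≥ 8, so +4): 8 + 4 = 12.
§4 applies (level before this adjustment is 12 < 13, so +1): 12 + 1 = 13.
§5 applies: 13 + 3 = 16.
§6 applies: 16 − 3 = 13.
Final offense level: 13.
Criminal history: 4 prior points → Category Minimal (0-7).
Level 13 falls in the 11-13 band.
Grid: Level 11-13 × Category Minimal = 35-48 months.
Probation check: level 13 > 9 and category Minimal ≤ Extensive → not eligible.

No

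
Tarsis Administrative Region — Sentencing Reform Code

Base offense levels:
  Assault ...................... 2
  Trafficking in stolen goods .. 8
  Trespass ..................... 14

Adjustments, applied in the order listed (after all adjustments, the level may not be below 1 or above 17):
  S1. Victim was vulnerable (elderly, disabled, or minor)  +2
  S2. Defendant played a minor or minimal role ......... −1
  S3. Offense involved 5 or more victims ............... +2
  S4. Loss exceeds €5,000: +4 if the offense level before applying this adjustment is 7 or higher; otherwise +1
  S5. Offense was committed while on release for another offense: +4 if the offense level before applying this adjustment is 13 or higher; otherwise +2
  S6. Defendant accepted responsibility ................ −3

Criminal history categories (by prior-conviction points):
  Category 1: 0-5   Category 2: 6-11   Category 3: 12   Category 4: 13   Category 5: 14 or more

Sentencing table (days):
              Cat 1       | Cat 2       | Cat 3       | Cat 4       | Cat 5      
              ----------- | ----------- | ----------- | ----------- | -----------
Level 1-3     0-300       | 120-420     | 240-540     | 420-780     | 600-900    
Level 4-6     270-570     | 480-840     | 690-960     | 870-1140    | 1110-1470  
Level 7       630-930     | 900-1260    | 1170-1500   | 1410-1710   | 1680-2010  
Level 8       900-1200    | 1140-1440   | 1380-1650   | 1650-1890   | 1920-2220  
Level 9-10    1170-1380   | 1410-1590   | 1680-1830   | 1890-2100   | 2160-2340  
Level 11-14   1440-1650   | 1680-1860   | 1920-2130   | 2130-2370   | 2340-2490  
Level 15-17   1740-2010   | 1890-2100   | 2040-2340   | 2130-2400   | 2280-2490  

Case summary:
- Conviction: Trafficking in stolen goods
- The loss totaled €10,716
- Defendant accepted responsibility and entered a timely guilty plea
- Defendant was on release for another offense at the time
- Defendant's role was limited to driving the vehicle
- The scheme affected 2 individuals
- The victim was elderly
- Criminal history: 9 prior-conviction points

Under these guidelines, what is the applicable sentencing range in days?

Base offense level for trafficking in stolen goods: 8.
S1 applies: 8 + 2 = 10.
S2 applies: 10 − 1 = 9.
S4 applies (level before this adjustment is 9 ≥ 7, so +4): 9 + 4 = 13.
S5 applies (level before this adjustment is 13 ≥ 13, so +4): 13 + 4 = 17.
S6 applies: 17 − 3 = 14.
Final offense level: 14.
Criminal history: 9 prior points → Category 2 (6-11).
Level 14 falls in the 11-14 band.
Grid: Level 11-14 × Category 2 = 1680-1860 days.

1680-1860 days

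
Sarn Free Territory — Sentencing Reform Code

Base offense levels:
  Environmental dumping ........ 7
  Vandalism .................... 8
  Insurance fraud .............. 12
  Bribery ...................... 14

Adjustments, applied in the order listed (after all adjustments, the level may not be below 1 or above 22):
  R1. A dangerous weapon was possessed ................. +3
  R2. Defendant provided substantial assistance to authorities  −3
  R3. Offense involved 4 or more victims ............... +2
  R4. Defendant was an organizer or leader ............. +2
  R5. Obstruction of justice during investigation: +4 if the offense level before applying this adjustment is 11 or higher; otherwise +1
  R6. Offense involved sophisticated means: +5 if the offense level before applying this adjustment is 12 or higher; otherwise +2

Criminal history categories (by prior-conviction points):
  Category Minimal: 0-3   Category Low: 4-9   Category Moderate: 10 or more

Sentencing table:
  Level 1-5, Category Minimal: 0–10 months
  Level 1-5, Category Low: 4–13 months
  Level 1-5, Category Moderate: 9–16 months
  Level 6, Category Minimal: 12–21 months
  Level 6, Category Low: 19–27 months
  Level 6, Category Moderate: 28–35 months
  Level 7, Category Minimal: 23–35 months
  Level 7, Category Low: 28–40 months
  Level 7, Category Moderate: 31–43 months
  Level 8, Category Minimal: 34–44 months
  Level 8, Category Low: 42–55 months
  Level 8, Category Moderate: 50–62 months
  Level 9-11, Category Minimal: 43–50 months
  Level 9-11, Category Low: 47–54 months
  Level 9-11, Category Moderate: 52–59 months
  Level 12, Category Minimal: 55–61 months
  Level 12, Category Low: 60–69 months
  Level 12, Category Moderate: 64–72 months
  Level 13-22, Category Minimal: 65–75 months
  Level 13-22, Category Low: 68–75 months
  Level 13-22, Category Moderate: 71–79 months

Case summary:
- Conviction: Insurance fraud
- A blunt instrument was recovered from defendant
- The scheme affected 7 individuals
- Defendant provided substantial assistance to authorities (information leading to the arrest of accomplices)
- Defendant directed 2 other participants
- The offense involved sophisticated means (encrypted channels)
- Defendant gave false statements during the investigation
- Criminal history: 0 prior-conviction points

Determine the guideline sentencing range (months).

65-75 months

Base offense level for insurance fraud: 12.
R1 applies: 12 + 3 = 15.
R2 applies: 15 − 3 = 12.
R3 applies: 12 + 2 = 14.
R4 applies: 14 + 2 = 16.
R5 applies (level before this adjustment is 16 ≥ 11, so +4): 16 + 4 = 20.
R6 applies (level before this adjustment is 20 ≥ 12, so +5): 20 + 5 = 25.
Level 25 exceeds the maximum of 22; capped at 22.
Final offense level: 22.
Criminal history: 0 prior points → Category Minimal (0-3).
Level 22 falls in the 13-22 band.
Grid: Level 13-22 × Category Minimal = 65-75 months.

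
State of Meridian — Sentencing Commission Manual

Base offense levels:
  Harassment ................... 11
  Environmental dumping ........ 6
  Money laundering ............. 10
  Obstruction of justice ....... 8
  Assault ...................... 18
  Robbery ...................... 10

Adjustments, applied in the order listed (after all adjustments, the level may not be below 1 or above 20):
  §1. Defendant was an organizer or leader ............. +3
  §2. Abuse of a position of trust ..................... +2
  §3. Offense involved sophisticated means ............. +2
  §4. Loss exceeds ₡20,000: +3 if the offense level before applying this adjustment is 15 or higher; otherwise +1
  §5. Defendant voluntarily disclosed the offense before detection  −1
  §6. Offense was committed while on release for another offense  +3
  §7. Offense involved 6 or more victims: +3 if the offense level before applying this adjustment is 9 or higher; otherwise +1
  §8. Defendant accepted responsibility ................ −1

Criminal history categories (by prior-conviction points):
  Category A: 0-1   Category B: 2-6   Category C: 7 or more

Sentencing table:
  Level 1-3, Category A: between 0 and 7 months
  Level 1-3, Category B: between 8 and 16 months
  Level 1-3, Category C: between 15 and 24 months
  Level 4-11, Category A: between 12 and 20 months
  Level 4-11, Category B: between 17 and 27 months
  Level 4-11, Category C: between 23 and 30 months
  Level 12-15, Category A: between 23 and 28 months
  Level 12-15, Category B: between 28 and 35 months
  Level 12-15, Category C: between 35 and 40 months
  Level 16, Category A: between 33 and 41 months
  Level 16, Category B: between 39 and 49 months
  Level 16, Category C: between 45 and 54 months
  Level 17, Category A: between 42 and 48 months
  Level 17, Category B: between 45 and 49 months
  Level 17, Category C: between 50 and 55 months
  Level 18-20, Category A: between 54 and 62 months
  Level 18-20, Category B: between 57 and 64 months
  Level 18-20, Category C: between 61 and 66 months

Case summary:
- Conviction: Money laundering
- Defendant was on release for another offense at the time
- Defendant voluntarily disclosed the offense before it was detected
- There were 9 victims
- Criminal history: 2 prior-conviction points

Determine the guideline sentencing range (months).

Base offense level for money laundering: 10.
§1 does not apply.
§2 does not apply.
§3 does not apply.
§5 applies: 10 − 1 = 9.
§6 applies: 9 + 3 = 12.
§7 applies (level before this adjustment is 12 ≥ 9, so +3): 12 + 3 = 15.
§8 does not apply.
Final offense level: 15.
Criminal history: 2 prior points → Category B (2-6).
Level 15 falls in the 12-15 band.
Grid: Level 12-15 × Category B = 28-35 months.

28-35 months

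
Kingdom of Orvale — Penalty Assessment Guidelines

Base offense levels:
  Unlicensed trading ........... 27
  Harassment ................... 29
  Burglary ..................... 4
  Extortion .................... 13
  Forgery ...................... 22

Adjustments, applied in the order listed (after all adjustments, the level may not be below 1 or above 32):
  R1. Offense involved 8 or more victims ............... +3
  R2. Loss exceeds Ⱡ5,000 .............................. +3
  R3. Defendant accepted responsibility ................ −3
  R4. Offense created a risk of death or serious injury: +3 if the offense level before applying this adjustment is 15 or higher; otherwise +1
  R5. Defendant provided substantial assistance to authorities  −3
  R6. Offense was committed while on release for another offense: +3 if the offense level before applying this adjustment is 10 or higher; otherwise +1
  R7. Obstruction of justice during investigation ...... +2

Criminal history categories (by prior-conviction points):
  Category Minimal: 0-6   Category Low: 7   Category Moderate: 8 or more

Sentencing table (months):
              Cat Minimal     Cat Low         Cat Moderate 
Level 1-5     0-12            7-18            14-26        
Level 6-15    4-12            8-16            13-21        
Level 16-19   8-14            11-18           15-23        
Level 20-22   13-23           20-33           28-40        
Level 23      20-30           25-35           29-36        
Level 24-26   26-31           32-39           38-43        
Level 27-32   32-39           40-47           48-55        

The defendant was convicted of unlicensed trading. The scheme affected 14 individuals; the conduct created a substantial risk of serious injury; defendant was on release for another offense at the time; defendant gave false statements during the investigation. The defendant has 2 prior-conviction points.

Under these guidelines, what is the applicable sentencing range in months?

32-39 months

Base offense level for unlicensed trading: 27.
R1 applies: 27 + 3 = 30.
R3 does not apply.
R4 applies (level before this adjustment is 30 ≥ 15, so +3): 30 + 3 = 33.
R6 applies (level before this adjustment is 33 ≥ 10, so +3): 33 + 3 = 36.
R7 applies: 36 + 2 = 38.
Level 38 exceeds the maximum of 32; capped at 32.
Final offense level: 32.
Criminal history: 2 prior points → Category Minimal (0-6).
Level 32 falls in the 27-32 band.
Grid: Level 27-32 × Category Minimal = 32-39 months.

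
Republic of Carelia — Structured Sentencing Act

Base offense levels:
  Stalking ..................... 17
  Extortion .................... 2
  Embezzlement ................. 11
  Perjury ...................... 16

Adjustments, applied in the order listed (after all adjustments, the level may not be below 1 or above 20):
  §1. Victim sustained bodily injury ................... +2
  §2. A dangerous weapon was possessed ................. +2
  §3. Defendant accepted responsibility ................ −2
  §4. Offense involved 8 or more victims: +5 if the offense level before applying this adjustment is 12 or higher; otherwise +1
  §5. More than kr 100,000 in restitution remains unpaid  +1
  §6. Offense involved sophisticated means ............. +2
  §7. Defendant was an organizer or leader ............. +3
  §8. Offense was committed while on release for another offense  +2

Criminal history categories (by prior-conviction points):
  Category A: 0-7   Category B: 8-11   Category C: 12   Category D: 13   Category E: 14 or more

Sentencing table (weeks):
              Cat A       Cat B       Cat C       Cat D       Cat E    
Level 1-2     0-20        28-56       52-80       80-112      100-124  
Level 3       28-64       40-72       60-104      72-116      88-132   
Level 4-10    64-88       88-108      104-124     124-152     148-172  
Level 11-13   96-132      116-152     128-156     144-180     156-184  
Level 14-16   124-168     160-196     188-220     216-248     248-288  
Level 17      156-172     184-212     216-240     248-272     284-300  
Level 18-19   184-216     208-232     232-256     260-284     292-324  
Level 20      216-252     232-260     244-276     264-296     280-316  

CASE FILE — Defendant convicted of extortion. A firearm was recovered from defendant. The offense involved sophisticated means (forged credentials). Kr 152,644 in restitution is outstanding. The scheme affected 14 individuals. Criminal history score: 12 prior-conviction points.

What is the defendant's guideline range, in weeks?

104-124 weeks

Base offense level for extortion: 2.
§1 does not apply.
§2 applies: 2 + 2 = 4.
§4 applies (level before this adjustment is 4 < 12, so +1): 4 + 1 = 5.
§5 applies: 5 + 1 = 6.
§6 applies: 6 + 2 = 8.
§7 does not apply.
Final offense level: 8.
Criminal history: 12 prior points → Category C (12).
Level 8 falls in the 4-10 band.
Grid: Level 4-10 × Category C = 104-124 weeks.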